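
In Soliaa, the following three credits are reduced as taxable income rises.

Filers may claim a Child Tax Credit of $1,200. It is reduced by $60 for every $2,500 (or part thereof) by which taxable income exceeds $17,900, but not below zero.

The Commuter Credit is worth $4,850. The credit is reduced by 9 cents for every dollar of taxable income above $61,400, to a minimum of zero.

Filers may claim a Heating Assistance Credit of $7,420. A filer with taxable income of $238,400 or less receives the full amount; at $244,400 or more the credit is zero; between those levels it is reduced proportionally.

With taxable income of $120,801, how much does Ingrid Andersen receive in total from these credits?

Child Tax Credit: income exceeds $17,900 by $102,901 → 42 increments × $60 = $2,520 ≥ base, so the credit is $0.
Commuter Credit: 9% of the $59,401 excess over $61,400 is $5,346.09 ≥ base, so the credit is $0.
Heating Assistance Credit: $120,801 is at or below the $238,400 threshold, so the full $7,420 applies.
Total: $0 + $0 + $7,420 = $7,420.

$7,420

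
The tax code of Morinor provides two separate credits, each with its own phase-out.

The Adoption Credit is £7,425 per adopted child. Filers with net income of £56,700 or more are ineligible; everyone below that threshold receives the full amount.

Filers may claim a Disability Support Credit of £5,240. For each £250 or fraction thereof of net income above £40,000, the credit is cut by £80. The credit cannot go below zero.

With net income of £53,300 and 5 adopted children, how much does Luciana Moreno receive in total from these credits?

Adoption Credit: base = 5 × £7,425 = £37,125. £53,300 is below the £56,700 cutoff, so the full £37,125 applies.
Disability Support Credit: income exceeds £40,000 by £13,300, which is 54 full-or-partial £250 increments; reduction = 54 × £80 = £4,320, leaving £920.
Total: £37,125 + £920 = £38,045.

£38,045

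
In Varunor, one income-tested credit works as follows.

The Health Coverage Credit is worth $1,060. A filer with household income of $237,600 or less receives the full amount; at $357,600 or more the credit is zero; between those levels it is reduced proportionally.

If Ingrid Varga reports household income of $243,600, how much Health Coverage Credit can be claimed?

Health Coverage Credit: $243,600 is $6,000 into a $120,000 phase-out range, leaving 114,000/120,000 of the credit: $1,060 × 114,000/120,000 = $1,007.

$1,007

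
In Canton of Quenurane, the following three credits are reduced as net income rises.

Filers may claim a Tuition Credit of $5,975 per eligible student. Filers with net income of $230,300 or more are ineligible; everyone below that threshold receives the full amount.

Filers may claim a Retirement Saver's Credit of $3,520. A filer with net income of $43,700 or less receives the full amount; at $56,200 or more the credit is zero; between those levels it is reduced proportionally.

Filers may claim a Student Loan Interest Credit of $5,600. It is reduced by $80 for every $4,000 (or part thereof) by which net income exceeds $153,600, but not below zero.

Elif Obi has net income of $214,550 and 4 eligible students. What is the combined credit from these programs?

$28,220

Tuition Credit: base = 4 × $5,975 = $23,900. $214,550 is below the $230,300 cutoff, so the full $23,900 applies.
Retirement Saver's Credit: $214,550 is at or above $56,200, so the credit is $0.
Student Loan Interest Credit: income exceeds $153,600 by $60,950, which is 16 full-or-partial $4,000 increments; reduction = 16 × $80 = $1,280, leaving $4,320.
Total: $23,900 + $0 + $4,320 = $28,220.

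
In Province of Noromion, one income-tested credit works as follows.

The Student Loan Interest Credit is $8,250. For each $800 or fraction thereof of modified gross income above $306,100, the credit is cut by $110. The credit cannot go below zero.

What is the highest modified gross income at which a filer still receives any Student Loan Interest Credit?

$365,300

After 74 increments the reduction is 74 × $110 = $8,140, leaving $110; one more increment wipes it out. Increment 74 ends at excess 74 × $800 = $59,200, so the highest qualifying income is $306,100 + $59,200 = $365,300.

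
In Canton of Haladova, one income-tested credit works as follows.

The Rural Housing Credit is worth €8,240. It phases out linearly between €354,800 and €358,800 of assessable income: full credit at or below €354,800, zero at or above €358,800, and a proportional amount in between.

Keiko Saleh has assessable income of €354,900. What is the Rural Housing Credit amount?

Rural Housing Credit: €354,900 is €100 into a €4,000 phase-out range, leaving 3,900/4,000 of the credit: €8,240 × 3,900/4,000 = €8,034.

€8,034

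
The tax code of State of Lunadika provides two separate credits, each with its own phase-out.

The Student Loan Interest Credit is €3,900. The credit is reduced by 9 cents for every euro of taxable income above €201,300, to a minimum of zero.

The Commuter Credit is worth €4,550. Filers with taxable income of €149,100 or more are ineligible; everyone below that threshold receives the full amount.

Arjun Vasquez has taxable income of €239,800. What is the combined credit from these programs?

Student Loan Interest Credit: 9% of the €38,500 excess over €201,300 is €3,465; credit = €3,900 − €3,465 = €435.
Commuter Credit: €239,800 meets or exceeds the €149,100 cutoff, so the credit is €0.
Total: €435 + €0 = €435.

€435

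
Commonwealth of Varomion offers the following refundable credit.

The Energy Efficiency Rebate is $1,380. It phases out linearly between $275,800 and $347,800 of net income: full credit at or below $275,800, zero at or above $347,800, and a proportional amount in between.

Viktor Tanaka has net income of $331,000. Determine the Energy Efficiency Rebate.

$322

Energy Efficiency Rebate: $331,000 is $55,200 into a $72,000 phase-out range, leaving 16,800/72,000 of the credit: $1,380 × 16,800/72,000 = $322.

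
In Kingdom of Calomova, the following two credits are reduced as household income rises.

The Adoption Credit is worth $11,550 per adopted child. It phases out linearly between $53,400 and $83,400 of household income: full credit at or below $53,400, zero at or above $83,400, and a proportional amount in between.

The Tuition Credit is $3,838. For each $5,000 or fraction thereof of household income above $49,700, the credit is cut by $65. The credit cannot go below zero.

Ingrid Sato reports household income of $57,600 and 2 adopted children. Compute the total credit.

Adoption Credit: base = 2 × $11,550 = $23,100. $57,600 is $4,200 into a $30,000 phase-out range, leaving 25,800/30,000 of the credit: $23,100 × 25,800/30,000 = $19,866.
Tuition Credit: income exceeds $49,700 by $7,900, which is 2 full-or-partial $5,000 increments; reduction = 2 × $65 = $130, leaving $3,708.
Total: $19,866 + $3,708 = $23,574.

$23,574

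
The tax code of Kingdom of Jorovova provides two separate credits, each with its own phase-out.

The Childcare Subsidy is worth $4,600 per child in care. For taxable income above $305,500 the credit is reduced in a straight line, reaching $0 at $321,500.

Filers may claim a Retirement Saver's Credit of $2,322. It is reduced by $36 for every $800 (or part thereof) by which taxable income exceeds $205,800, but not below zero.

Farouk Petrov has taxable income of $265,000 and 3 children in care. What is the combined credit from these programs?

Childcare Subsidy: base = 3 × $4,600 = $13,800. $265,000 is at or below the $305,500 threshold, so the full $13,800 applies.
Retirement Saver's Credit: income exceeds $205,800 by $59,200 → 74 increments × $36 = $2,664 ≥ base, so the credit is $0.
Total: $13,800 + $0 = $13,800.

$13,800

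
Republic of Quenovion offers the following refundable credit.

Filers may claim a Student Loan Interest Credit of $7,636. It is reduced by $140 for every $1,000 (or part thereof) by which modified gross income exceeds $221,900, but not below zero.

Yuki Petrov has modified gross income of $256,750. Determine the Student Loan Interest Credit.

$2,736

Student Loan Interest Credit: income exceeds $221,900 by $34,850, which is 35 full-or-partial $1,000 increments; reduction = 35 × $140 = $4,900, leaving $2,736.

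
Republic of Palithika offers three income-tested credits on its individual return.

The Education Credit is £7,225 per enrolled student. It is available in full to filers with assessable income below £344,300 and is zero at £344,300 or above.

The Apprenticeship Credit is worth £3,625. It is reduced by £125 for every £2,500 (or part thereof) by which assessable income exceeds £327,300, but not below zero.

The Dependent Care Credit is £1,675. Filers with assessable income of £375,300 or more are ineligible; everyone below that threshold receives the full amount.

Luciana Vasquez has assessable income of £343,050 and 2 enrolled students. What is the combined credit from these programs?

£18,875

Education Credit: base = 2 × £7,225 = £14,450. £343,050 is below the £344,300 cutoff, so the full £14,450 applies.
Apprenticeship Credit: income exceeds £327,300 by £15,750, which is 7 full-or-partial £2,500 increments; reduction = 7 × £125 = £875, leaving £2,750.
Dependent Care Credit: £343,050 is below the £375,300 cutoff, so the full £1,675 applies.
Total: £14,450 + £2,750 + £1,675 = £18,875.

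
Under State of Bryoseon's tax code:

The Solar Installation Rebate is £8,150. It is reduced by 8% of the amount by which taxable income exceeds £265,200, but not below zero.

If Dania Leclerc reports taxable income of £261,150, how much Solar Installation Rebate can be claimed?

£8,150

Solar Installation Rebate: £261,150 is at or below the £265,200 threshold, so the full £8,150 applies.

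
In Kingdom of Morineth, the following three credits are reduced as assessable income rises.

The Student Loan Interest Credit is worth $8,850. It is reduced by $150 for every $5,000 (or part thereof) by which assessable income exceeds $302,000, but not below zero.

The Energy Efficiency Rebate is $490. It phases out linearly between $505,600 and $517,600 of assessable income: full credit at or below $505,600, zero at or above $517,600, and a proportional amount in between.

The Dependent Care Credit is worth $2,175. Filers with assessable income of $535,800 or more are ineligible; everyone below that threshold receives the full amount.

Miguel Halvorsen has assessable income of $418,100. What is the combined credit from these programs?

Student Loan Interest Credit: income exceeds $302,000 by $116,100, which is 24 full-or-partial $5,000 increments; reduction = 24 × $150 = $3,600, leaving $5,250.
Energy Efficiency Rebate: $418,100 is at or below the $505,600 threshold, so the full $490 applies.
Dependent Care Credit: $418,100 is below the $535,800 cutoff, so the full $2,175 applies.
Total: $5,250 + $490 + $2,175 = $7,915.

$7,915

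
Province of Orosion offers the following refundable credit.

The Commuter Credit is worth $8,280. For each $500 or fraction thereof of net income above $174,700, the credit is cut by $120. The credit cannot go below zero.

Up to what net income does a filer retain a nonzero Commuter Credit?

After 68 increments the reduction is 68 × $120 = $8,160, leaving $120; one more increment wipes it out. Increment 68 ends at excess 68 × $500 = $34,000, so the highest qualifying income is $174,700 + $34,000 = $208,700.

$208,700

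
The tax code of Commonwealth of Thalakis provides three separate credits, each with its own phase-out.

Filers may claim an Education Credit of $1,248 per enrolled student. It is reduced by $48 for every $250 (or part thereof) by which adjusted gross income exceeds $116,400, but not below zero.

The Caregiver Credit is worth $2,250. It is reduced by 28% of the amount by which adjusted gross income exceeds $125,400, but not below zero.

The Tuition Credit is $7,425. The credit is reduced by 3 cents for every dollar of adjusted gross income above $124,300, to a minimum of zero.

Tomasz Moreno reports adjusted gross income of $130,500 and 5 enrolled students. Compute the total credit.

$11,565

Education Credit: base = 5 × $1,248 = $6,240. income exceeds $116,400 by $14,100, which is 57 full-or-partial $250 increments; reduction = 57 × $48 = $2,736, leaving $3,504.
Caregiver Credit: 28% of the $5,100 excess over $125,400 is $1,428; credit = $2,250 − $1,428 = $822.
Tuition Credit: 3% of the $6,200 excess over $124,300 is $186; credit = $7,425 − $186 = $7,239.
Total: $3,504 + $822 + $7,239 = $11,565.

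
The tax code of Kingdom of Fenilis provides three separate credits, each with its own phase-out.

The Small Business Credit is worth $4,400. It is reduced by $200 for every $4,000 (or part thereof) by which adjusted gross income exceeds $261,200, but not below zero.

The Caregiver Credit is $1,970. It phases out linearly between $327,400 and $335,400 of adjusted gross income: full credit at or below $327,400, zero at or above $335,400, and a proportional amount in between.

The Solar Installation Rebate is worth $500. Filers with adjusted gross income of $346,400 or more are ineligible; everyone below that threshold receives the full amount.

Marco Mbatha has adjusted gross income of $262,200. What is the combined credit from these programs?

$6,670

Small Business Credit: income exceeds $261,200 by $1,000, which is 1 full-or-partial $4,000 increment; reduction = 1 × $200 = $200, leaving $4,200.
Caregiver Credit: $262,200 is at or below the $327,400 threshold, so the full $1,970 applies.
Solar Installation Rebate: $262,200 is below the $346,400 cutoff, so the full $500 applies.
Total: $4,200 + $1,970 + $500 = $6,670.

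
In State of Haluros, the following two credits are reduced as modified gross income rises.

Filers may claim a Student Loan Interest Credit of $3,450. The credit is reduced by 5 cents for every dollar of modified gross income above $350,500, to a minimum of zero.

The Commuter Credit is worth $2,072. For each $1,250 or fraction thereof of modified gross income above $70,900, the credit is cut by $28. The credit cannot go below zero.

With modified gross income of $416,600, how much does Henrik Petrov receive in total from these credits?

Student Loan Interest Credit: 5% of the $66,100 excess over $350,500 is $3,305; credit = $3,450 − $3,305 = $145.
Commuter Credit: income exceeds $70,900 by $345,700 → 277 increments × $28 = $7,756 ≥ base, so the credit is $0.
Total: $145 + $0 = $145.

$145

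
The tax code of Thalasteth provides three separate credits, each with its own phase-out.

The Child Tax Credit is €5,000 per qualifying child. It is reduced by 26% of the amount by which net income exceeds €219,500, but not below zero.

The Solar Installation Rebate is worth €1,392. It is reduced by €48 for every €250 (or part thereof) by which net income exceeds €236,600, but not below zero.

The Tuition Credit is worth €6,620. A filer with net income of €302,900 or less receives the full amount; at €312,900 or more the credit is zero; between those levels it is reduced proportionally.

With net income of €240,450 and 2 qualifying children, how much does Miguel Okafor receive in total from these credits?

€11,797

Child Tax Credit: base = 2 × €5,000 = €10,000. 26% of the €20,950 excess over €219,500 is €5,447; credit = €10,000 − €5,447 = €4,553.
Solar Installation Rebate: income exceeds €236,600 by €3,850, which is 16 full-or-partial €250 increments; reduction = 16 × €48 = €768, leaving €624.
Tuition Credit: €240,450 is at or below the €302,900 threshold, so the full €6,620 applies.
Total: €4,553 + €624 + €6,620 = €11,797.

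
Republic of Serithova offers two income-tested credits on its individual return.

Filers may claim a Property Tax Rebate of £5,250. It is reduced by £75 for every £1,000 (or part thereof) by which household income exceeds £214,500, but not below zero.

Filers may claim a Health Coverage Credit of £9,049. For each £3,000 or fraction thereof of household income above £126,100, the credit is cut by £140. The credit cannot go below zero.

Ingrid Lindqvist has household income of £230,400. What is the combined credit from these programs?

£8,199

Property Tax Rebate: income exceeds £214,500 by £15,900, which is 16 full-or-partial £1,000 increments; reduction = 16 × £75 = £1,200, leaving £4,050.
Health Coverage Credit: income exceeds £126,100 by £104,300, which is 35 full-or-partial £3,000 increments; reduction = 35 × £140 = £4,900, leaving £4,149.
Total: £4,050 + £4,149 = £8,199.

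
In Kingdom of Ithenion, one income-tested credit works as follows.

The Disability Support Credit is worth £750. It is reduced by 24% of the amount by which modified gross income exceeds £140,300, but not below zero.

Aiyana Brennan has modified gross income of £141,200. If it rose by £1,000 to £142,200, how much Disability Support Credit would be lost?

£240

At £141,200 — 24% of the £900 excess over £140,300 is £216; credit = £750 − £216 = £534.
At £142,200 — 24% of the £1,900 excess over £140,300 is £456; credit = £750 − £456 = £294.
Lost: £534 − £294 = £240.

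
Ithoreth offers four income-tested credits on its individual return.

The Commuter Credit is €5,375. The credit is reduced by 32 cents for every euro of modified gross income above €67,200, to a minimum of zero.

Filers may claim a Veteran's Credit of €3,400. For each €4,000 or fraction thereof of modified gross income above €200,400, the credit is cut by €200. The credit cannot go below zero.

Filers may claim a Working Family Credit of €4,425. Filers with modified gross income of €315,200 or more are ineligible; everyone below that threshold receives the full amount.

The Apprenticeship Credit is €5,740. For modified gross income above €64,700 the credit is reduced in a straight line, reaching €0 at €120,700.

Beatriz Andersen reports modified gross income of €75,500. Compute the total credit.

€15,177

Commuter Credit: 32% of the €8,300 excess over €67,200 is €2,656; credit = €5,375 − €2,656 = €2,719.
Veteran's Credit: €75,500 is at or below the €200,400 threshold, so the full €3,400 applies.
Working Family Credit: €75,500 is below the €315,200 cutoff, so the full €4,425 applies.
Apprenticeship Credit: €75,500 is €10,800 into a €56,000 phase-out range, leaving 45,200/56,000 of the credit: €5,740 × 45,200/56,000 = €4,633.
Total: €2,719 + €3,400 + €4,425 + €4,633 = €15,177.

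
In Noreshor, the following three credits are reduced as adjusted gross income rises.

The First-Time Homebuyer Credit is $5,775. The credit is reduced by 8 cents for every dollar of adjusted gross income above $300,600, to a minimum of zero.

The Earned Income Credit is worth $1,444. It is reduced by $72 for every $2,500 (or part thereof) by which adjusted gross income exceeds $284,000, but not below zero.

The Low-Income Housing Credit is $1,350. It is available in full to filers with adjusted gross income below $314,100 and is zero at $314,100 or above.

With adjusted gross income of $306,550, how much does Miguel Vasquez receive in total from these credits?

$7,373

First-Time Homebuyer Credit: 8% of the $5,950 excess over $300,600 is $476; credit = $5,775 − $476 = $5,299.
Earned Income Credit: income exceeds $284,000 by $22,550, which is 10 full-or-partial $2,500 increments; reduction = 10 × $72 = $720, leaving $724.
Low-Income Housing Credit: $306,550 is below the $314,100 cutoff, so the full $1,350 applies.
Total: $5,299 + $724 + $1,350 = $7,373.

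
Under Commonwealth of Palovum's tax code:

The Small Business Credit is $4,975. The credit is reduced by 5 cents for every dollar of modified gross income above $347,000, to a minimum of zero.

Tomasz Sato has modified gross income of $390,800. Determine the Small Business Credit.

Small Business Credit: 5% of the $43,800 excess over $347,000 is $2,190; credit = $4,975 − $2,190 = $2,785.

$2,785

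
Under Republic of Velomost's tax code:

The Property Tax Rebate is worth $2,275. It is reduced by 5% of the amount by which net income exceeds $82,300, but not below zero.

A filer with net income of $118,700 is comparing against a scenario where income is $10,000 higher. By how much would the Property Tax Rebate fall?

$455

At $118,700 — 5% of the $36,400 excess over $82,300 is $1,820; credit = $2,275 − $1,820 = $455.
At $128,700 — 5% of the $46,400 excess over $82,300 is $2,320 ≥ base, so the credit is $0.
Lost: $455 − $0 = $455.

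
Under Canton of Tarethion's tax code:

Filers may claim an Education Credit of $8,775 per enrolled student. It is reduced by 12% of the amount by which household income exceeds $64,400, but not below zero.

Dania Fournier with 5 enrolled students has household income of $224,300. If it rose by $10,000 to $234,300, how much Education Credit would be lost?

At $224,300 — base = 5 × $8,775 = $43,875. 12% of the $159,900 excess over $64,400 is $19,188; credit = $43,875 − $19,188 = $24,687.
At $234,300 — base = 5 × $8,775 = $43,875. 12% of the $169,900 excess over $64,400 is $20,388; credit = $43,875 − $20,388 = $23,487.
Lost: $24,687 − $23,487 = $1,200.

$1,200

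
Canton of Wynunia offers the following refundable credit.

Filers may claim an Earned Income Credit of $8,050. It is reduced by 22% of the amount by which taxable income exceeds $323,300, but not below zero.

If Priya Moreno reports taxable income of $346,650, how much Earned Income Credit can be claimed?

$2,913

Earned Income Credit: 22% of the $23,350 excess over $323,300 is $5,137; credit = $8,050 − $5,137 = $2,913.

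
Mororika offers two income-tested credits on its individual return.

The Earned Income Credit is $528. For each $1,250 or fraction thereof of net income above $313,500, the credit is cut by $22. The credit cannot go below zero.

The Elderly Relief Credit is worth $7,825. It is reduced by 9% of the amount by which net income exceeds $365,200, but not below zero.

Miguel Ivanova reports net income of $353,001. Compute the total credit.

Earned Income Credit: income exceeds $313,500 by $39,501 → 32 increments × $22 = $704 ≥ base, so the credit is $0.
Elderly Relief Credit: $353,001 is at or below the $365,200 threshold, so the full $7,825 applies.
Total: $0 + $7,825 = $7,825.

$7,825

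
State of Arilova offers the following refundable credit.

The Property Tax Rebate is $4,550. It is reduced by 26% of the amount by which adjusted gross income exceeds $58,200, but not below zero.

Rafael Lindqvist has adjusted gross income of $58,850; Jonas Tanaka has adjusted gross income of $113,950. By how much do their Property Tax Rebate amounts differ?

$4,381

Rafael ($58,850): Property Tax Rebate: 26% of the $650 excess over $58,200 is $169; credit = $4,550 − $169 = $4,381.
Jonas ($113,950): Property Tax Rebate: 26% of the $55,750 excess over $58,200 is $14,495 ≥ base, so the credit is $0.
Difference: |$4,381 − $0| = $4,381.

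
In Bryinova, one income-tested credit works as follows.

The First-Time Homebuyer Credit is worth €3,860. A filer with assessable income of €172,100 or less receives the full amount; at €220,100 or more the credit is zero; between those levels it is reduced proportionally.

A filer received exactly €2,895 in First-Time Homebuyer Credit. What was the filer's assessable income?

€2,895 is 2,895/3,860 of the full €3,860, so 965/3,860 of the €48,000 range has been used: income = €172,100 + €48,000 × 965/3,860 = €184,100.

€184,100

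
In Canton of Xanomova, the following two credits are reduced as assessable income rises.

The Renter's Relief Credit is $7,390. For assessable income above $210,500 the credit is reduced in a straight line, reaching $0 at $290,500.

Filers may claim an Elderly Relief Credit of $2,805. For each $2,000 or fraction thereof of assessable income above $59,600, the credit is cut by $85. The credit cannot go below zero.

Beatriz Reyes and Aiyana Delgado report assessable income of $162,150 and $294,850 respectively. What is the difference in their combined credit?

$7,390

Beatriz ($162,150): Renter's Relief Credit: $162,150 is at or below the $210,500 threshold, so the full $7,390 applies. Elderly Relief Credit: income exceeds $59,600 by $102,550 → 52 increments × $85 = $4,420 ≥ base, so the credit is $0. total $7,390 + $0 = $7,390
Aiyana ($294,850): Renter's Relief Credit: $294,850 is at or above $290,500, so the credit is $0. Elderly Relief Credit: income exceeds $59,600 by $235,250 → 118 increments × $85 = $10,030 ≥ base, so the credit is $0. total $0 + $0 = $0
Difference: |$7,390 − $0| = $7,390.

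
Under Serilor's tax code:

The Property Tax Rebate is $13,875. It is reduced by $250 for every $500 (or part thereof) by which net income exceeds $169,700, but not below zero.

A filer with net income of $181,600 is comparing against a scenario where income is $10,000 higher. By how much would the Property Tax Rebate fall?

At $181,600 — income exceeds $169,700 by $11,900, which is 24 full-or-partial $500 increments; reduction = 24 × $250 = $6,000, leaving $7,875.
At $191,600 — income exceeds $169,700 by $21,900, which is 44 full-or-partial $500 increments; reduction = 44 × $250 = $11,000, leaving $2,875.
Lost: $7,875 − $2,875 = $5,000.

$5,000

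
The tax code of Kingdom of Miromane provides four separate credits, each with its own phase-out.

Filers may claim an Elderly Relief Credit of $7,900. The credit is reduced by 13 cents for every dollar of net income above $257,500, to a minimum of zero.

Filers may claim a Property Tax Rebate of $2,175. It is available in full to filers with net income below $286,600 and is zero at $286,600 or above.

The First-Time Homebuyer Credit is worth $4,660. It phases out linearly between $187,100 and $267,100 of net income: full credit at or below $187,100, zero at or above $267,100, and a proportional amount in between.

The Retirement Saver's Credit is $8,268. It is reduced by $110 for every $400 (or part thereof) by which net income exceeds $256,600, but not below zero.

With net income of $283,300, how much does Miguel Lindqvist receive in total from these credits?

$7,619

Elderly Relief Credit: 13% of the $25,800 excess over $257,500 is $3,354; credit = $7,900 − $3,354 = $4,546.
Property Tax Rebate: $283,300 is below the $286,600 cutoff, so the full $2,175 applies.
First-Time Homebuyer Credit: $283,300 is at or above $267,100, so the credit is $0.
Retirement Saver's Credit: income exceeds $256,600 by $26,700, which is 67 full-or-partial $400 increments; reduction = 67 × $110 = $7,370, leaving $898.
Total: $4,546 + $2,175 + $0 + $898 = $7,619.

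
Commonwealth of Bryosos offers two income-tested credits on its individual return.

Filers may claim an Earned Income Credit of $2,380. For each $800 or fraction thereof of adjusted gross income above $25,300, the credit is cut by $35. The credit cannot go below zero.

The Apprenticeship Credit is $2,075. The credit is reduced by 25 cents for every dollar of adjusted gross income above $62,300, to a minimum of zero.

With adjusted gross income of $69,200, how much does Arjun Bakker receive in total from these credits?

$805

Earned Income Credit: income exceeds $25,300 by $43,900, which is 55 full-or-partial $800 increments; reduction = 55 × $35 = $1,925, leaving $455.
Apprenticeship Credit: 25% of the $6,900 excess over $62,300 is $1,725; credit = $2,075 − $1,725 = $350.
Total: $455 + $350 = $805.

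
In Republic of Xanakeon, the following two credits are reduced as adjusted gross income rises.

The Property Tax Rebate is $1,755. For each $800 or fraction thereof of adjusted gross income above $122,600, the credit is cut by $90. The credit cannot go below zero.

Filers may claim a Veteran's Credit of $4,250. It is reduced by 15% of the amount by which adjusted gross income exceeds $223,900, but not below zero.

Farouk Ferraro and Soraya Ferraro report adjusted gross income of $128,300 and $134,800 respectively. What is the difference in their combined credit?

$720

Farouk ($128,300): Property Tax Rebate: income exceeds $122,600 by $5,700, which is 8 full-or-partial $800 increments; reduction = 8 × $90 = $720, leaving $1,035. Veteran's Credit: $128,300 is at or below the $223,900 threshold, so the full $4,250 applies. total $1,035 + $4,250 = $5,285
Soraya ($134,800): Property Tax Rebate: income exceeds $122,600 by $12,200, which is 16 full-or-partial $800 increments; reduction = 16 × $90 = $1,440, leaving $315. Veteran's Credit: $134,800 is at or below the $223,900 threshold, so the full $4,250 applies. total $315 + $4,250 = $4,565
Difference: |$5,285 − $4,565| = $720.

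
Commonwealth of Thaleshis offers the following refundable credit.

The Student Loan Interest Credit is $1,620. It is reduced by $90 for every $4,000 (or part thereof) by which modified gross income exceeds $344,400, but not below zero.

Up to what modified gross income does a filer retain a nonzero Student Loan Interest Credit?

$412,400

After 17 increments the reduction is 17 × $90 = $1,530, leaving $90; one more increment wipes it out. Increment 17 ends at excess 17 × $4,000 = $68,000, so the highest qualifying income is $344,400 + $68,000 = $412,400.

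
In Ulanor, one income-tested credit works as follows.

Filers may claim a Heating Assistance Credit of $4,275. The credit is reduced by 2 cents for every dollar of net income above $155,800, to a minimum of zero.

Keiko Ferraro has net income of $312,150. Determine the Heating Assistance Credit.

Heating Assistance Credit: 2% of the $156,350 excess over $155,800 is $3,127; credit = $4,275 − $3,127 = $1,148.

$1,148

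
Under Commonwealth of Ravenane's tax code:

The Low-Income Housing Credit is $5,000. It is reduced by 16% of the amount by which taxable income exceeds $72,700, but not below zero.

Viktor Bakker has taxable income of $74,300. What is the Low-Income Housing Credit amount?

$4,744

Low-Income Housing Credit: 16% of the $1,600 excess over $72,700 is $256; credit = $5,000 − $256 = $4,744.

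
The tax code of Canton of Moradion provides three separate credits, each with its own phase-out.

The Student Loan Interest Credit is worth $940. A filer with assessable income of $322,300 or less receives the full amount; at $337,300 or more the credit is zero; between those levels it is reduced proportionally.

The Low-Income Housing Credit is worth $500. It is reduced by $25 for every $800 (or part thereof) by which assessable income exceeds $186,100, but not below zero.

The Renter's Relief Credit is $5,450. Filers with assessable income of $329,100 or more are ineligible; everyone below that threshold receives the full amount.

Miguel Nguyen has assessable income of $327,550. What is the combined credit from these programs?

Student Loan Interest Credit: $327,550 is $5,250 into a $15,000 phase-out range, leaving 9,750/15,000 of the credit: $940 × 9,750/15,000 = $611.
Low-Income Housing Credit: income exceeds $186,100 by $141,450 → 177 increments × $25 = $4,425 ≥ base, so the credit is $0.
Renter's Relief Credit: $327,550 is below the $329,100 cutoff, so the full $5,450 applies.
Total: $611 + $0 + $5,450 = $6,061.

$6,061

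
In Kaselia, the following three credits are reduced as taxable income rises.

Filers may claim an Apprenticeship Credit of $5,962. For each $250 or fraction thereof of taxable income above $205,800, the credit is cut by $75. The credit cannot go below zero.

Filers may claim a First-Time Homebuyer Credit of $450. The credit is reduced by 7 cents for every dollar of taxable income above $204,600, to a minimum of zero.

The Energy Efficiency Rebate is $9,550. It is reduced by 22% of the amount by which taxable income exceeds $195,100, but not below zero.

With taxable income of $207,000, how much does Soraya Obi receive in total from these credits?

Apprenticeship Credit: income exceeds $205,800 by $1,200, which is 5 full-or-partial $250 increments; reduction = 5 × $75 = $375, leaving $5,587.
First-Time Homebuyer Credit: 7% of the $2,400 excess over $204,600 is $168; credit = $450 − $168 = $282.
Energy Efficiency Rebate: 22% of the $11,900 excess over $195,100 is $2,618; credit = $9,550 − $2,618 = $6,932.
Total: $5,587 + $282 + $6,932 = $12,801.

$12,801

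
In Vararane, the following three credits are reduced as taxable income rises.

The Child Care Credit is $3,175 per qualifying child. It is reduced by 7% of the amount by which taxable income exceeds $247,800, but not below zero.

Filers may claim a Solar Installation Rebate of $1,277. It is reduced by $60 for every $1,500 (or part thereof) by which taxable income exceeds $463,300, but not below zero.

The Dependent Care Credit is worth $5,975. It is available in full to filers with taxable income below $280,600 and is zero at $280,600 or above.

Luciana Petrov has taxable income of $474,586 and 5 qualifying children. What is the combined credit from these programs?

$797

Child Care Credit: base = 5 × $3,175 = $15,875. 7% of the $226,786 excess over $247,800 is $15,875.02 ≥ base, so the credit is $0.
Solar Installation Rebate: income exceeds $463,300 by $11,286, which is 8 full-or-partial $1,500 increments; reduction = 8 × $60 = $480, leaving $797.
Dependent Care Credit: $474,586 meets or exceeds the $280,600 cutoff, so the credit is $0.
Total: $0 + $797 + $0 = $797.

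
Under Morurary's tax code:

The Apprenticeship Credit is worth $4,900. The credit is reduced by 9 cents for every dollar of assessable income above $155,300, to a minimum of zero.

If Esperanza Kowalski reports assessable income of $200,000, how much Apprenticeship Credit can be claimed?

$877

Apprenticeship Credit: 9% of the $44,700 excess over $155,300 is $4,023; credit = $4,900 − $4,023 = $877.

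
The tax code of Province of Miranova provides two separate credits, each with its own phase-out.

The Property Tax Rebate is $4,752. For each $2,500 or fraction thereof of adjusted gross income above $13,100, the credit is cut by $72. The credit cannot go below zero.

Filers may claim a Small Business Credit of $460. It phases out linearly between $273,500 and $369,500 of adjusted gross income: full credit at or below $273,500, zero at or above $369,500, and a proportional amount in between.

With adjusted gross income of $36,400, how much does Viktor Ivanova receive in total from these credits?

$4,492

Property Tax Rebate: income exceeds $13,100 by $23,300, which is 10 full-or-partial $2,500 increments; reduction = 10 × $72 = $720, leaving $4,032.
Small Business Credit: $36,400 is at or below the $273,500 threshold, so the full $460 applies.
Total: $4,032 + $460 = $4,492.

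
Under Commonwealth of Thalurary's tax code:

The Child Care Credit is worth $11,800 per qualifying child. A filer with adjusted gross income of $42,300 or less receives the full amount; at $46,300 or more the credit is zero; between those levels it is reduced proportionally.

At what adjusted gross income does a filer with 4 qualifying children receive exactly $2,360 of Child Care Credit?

Full credit = 4 × $11,800 = $47,200.
$2,360 is 2,360/47,200 of the full $47,200, so 44,840/47,200 of the $4,000 range has been used: income = $42,300 + $4,000 × 44,840/47,200 = $46,100.

$46,100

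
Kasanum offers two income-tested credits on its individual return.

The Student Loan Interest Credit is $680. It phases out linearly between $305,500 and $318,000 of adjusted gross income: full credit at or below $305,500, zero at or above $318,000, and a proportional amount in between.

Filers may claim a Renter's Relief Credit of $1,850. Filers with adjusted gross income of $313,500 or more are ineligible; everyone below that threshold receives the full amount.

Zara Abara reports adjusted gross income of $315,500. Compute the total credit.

Student Loan Interest Credit: $315,500 is $10,000 into a $12,500 phase-out range, leaving 2,500/12,500 of the credit: $680 × 2,500/12,500 = $136.
Renter's Relief Credit: $315,500 meets or exceeds the $313,500 cutoff, so the credit is $0.
Total: $136 + $0 = $136.

$136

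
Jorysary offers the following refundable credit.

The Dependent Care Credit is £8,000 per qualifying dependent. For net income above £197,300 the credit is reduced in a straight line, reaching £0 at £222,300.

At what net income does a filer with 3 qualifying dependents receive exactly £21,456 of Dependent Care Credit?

£199,950

Full credit = 3 × £8,000 = £24,000.
£21,456 is 21,456/24,000 of the full £24,000, so 2,544/24,000 of the £25,000 range has been used: income = £197,300 + £25,000 × 2,544/24,000 = £199,950.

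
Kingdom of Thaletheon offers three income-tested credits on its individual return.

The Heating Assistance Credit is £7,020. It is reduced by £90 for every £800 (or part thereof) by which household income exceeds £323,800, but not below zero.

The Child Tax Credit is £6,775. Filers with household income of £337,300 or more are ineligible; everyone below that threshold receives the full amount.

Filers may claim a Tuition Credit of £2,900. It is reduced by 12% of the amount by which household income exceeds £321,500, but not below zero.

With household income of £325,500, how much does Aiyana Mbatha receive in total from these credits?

Heating Assistance Credit: income exceeds £323,800 by £1,700, which is 3 full-or-partial £800 increments; reduction = 3 × £90 = £270, leaving £6,750.
Child Tax Credit: £325,500 is below the £337,300 cutoff, so the full £6,775 applies.
Tuition Credit: 12% of the £4,000 excess over £321,500 is £480; credit = £2,900 − £480 = £2,420.
Total: £6,750 + £6,775 + £2,420 = £15,945.

£15,945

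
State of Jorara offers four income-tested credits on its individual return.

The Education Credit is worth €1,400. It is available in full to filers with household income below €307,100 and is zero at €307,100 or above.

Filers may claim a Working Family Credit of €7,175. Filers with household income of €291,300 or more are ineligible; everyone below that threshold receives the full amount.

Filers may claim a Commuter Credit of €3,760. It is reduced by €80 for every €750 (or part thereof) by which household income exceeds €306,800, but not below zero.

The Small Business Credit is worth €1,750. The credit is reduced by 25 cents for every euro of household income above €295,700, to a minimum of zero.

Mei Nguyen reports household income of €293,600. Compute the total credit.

€6,910

Education Credit: €293,600 is below the €307,100 cutoff, so the full €1,400 applies.
Working Family Credit: €293,600 meets or exceeds the €291,300 cutoff, so the credit is €0.
Commuter Credit: €293,600 is at or below the €306,800 threshold, so the full €3,760 applies.
Small Business Credit: €293,600 is at or below the €295,700 threshold, so the full €1,750 applies.
Total: €1,400 + €0 + €3,760 + €1,750 = €6,910.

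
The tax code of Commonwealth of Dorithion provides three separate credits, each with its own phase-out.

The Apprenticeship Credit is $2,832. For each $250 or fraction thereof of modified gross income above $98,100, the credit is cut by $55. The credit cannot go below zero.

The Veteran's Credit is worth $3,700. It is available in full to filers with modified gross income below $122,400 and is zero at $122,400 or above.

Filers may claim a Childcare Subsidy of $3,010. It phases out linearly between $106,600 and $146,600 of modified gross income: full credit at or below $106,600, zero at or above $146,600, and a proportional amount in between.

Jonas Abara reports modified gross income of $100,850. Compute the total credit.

$8,937

Apprenticeship Credit: income exceeds $98,100 by $2,750, which is 11 full-or-partial $250 increments; reduction = 11 × $55 = $605, leaving $2,227.
Veteran's Credit: $100,850 is below the $122,400 cutoff, so the full $3,700 applies.
Childcare Subsidy: $100,850 is at or below the $106,600 threshold, so the full $3,010 applies.
Total: $2,227 + $3,700 + $3,010 = $8,937.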